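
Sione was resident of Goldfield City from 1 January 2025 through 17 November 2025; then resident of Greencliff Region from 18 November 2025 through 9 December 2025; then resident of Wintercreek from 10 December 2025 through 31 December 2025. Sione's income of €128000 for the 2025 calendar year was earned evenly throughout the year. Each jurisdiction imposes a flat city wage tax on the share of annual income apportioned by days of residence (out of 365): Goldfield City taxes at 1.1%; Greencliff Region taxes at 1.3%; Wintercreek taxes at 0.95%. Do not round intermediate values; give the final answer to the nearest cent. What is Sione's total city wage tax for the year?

€1411.86

Goldfield City, 1 January – 17 November 2025: 321 days → €128000 × 1.1% × 321/365 = €1238.2685
Greencliff Region, 18 November – 9 December 2025: 22 days → €128000 × 1.3% × 22/365 = €100.2959
Wintercreek, 10 December – 31 December 2025: 22 days → €128000 × 0.95% × 22/365 = €73.2932
Total = €1411.8575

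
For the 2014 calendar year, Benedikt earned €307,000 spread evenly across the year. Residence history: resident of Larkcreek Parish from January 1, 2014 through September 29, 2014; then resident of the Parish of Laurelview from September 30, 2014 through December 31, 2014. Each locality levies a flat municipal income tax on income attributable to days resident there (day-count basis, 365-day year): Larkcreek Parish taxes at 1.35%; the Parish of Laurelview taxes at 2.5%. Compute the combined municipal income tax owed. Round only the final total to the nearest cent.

Larkcreek Parish, January 1 – September 29, 2014: 272 days → €307,000 × 1.35% × 272/365 = €3,088.5041
The Parish of Laurelview, September 30 – December 31, 2014: 93 days → €307,000 × 2.5% × 93/365 = €1,955.5479
Total = €5,044.0521

€5,044.05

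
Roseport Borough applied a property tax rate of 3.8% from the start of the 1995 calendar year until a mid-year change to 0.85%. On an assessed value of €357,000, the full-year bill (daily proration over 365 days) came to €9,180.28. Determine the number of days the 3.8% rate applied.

Let d = days at the first rate; then 365 − d days at the second rate.
€357,000 × [3.8%·d + 0.85%·(365−d)] / 365 = €9,180.28
Solving gives d = 213, so the new rate took effect on 2 Aug 1995.

213 days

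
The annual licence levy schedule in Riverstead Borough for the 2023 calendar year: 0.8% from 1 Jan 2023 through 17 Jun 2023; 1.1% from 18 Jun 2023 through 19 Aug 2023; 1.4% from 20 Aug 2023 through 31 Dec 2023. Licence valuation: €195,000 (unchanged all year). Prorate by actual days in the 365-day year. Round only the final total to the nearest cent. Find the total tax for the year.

€2,090.51

1 Jan – 17 Jun 2023: 168 days at 0.8% → €195,000 × 0.8% × 168/365 = €718.0274
18 Jun – 19 Aug 2023: 63 days at 1.1% → €195,000 × 1.1% × 63/365 = €370.2329
20 Aug – 31 Dec 2023: 134 days at 1.4% → €195,000 × 1.4% × 134/365 = €1,002.2466
Total = €2,090.5068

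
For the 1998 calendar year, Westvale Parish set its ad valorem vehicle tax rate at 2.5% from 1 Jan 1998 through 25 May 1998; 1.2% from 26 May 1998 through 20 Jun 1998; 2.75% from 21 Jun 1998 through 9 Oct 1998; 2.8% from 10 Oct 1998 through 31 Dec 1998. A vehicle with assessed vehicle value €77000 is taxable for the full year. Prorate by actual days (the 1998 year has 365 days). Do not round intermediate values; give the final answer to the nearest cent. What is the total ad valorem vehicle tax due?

1 Jan – 25 May 1998: 145 days at 2.5% → €77000 × 2.5% × 145/365 = €764.7260
26 May – 20 Jun 1998: 26 days at 1.2% → €77000 × 1.2% × 26/365 = €65.8192
21 Jun – 9 Oct 1998: 111 days at 2.75% → €77000 × 2.75% × 111/365 = €643.9521
10 Oct – 31 Dec 1998: 83 days at 2.8% → €77000 × 2.8% × 83/365 = €490.2685
Total = €1964.7658

€1964.77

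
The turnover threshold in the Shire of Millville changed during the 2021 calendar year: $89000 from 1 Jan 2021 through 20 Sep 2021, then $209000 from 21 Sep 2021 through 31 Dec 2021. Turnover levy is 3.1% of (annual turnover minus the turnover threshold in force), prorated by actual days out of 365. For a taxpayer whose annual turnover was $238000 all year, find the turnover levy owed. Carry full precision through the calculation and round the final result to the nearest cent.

1 Jan – 20 Sep 2021: 263 days, exemption $89000 → ($238000 − $89000) × 3.1% × 263/365 = $3328.2110
21 Sep – 31 Dec 2021: 102 days, exemption $209000 → ($238000 − $209000) × 3.1% × 102/365 = $251.2274
Total = $3579.4384

$3579.44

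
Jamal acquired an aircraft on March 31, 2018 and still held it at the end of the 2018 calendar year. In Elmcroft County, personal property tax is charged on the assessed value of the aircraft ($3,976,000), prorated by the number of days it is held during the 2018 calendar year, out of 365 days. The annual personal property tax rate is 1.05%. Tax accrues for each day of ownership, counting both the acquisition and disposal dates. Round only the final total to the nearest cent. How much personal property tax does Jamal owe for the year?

$31,568.35

Days held (March 31 – December 31, 2018): 276 out of 365
Tax = $3,976,000 × 1.05% × 276/365 = $31,568.3507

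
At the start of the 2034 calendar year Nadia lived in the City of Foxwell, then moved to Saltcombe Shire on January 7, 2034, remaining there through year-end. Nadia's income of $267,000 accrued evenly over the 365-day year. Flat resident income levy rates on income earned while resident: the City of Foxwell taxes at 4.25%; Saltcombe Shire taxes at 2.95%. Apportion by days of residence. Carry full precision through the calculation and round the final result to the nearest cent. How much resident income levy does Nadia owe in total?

The City of Foxwell, January 1 – January 6, 2034: 6 days → $267,000 × 4.25% × 6/365 = $186.5342
Saltcombe Shire, January 7 – December 31, 2034: 359 days → $267,000 × 2.95% × 359/365 = $7,747.0233
Total = $7,933.5575

$7,933.56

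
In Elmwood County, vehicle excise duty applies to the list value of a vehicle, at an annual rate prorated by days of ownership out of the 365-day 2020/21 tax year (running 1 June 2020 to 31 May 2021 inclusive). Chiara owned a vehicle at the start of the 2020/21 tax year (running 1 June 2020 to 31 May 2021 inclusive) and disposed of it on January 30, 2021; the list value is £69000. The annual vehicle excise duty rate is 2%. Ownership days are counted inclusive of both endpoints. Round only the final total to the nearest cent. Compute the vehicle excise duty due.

Days held (June 1, 2020 – January 30, 2021): 244 out of 365
Tax = £69000 × 2% × 244/365 = £922.5205

£922.52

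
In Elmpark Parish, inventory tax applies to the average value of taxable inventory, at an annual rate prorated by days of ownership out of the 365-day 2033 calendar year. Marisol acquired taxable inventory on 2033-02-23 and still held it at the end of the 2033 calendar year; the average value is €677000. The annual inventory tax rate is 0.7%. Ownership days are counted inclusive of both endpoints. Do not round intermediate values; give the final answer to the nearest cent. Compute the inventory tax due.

€4050.87

Days held (2033-02-23 to 2033-12-31): 312 out of 365
Tax = €677000 × 0.7% × 312/365 = €4050.8712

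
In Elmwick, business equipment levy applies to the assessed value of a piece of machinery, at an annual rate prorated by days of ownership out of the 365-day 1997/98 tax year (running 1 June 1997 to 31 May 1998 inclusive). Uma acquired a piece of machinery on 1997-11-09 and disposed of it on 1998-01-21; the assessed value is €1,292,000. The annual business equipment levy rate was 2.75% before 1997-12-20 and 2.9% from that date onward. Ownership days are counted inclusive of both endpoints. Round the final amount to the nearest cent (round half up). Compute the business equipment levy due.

€7,378.56

1997-11-09 to 1997-12-19: 41 days at 2.75% → €1,292,000 × 2.75% × 41/365 = €3,991.0411
1997-12-20 to 1998-01-21: 33 days at 2.9% → €1,292,000 × 2.9% × 33/365 = €3,387.5178
Total = €7,378.5589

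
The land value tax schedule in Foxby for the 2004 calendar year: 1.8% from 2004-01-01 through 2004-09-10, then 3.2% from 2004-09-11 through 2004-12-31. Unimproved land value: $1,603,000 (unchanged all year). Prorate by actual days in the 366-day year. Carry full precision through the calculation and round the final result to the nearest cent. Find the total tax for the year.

$35,721.50

2004-01-01 to 2004-09-10: 254 days at 1.8% → $1,603,000 × 1.8% × 254/366 = $20,024.3607
2004-09-11 to 2004-12-31: 112 days at 3.2% → $1,603,000 × 3.2% × 112/366 = $15,697.1366
Total = $35,721.4973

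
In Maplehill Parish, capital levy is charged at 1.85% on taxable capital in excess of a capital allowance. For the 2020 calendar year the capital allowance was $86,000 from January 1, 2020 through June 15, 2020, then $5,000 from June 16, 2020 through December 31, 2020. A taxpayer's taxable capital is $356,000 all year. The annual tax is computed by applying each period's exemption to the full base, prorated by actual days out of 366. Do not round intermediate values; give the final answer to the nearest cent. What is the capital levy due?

$5,809.76

January 1 – June 15, 2020: 167 days, exemption $86,000 → ($356,000 − $86,000) × 1.85% × 167/366 = $2,279.1393
June 16 – December 31, 2020: 199 days, exemption $5,000 → ($356,000 − $5,000) × 1.85% × 199/366 = $3,530.6189
Total = $5,809.7582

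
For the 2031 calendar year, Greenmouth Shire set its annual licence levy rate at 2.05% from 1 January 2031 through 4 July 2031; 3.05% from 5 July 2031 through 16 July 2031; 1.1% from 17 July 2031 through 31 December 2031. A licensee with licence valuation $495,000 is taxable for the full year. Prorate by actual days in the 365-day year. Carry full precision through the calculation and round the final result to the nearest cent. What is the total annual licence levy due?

$8,145.80

1 January – 4 July 2031: 185 days at 2.05% → $495,000 × 2.05% × 185/365 = $5,143.2534
5 July – 16 July 2031: 12 days at 3.05% → $495,000 × 3.05% × 12/365 = $496.3562
17 July – 31 December 2031: 168 days at 1.1% → $495,000 × 1.1% × 168/365 = $2,506.1918
Total = $8,145.8014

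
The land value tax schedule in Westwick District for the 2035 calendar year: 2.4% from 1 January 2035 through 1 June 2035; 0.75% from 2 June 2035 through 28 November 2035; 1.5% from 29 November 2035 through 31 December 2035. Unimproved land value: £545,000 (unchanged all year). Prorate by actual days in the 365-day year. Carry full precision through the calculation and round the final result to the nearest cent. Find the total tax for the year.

1 January – 1 June 2035: 152 days at 2.4% → £545,000 × 2.4% × 152/365 = £5,447.0137
2 June – 28 November 2035: 180 days at 0.75% → £545,000 × 0.75% × 180/365 = £2,015.7534
29 November – 31 December 2035: 33 days at 1.5% → £545,000 × 1.5% × 33/365 = £739.1096
Total = £8,201.8767

£8,201.88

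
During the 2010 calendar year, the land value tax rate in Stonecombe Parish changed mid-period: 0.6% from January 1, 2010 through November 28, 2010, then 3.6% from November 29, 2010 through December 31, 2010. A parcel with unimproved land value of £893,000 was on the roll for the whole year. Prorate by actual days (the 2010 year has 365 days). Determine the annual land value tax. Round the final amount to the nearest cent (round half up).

£7,780.11

January 1 – November 28, 2010: 332 days at 0.6% → £893,000 × 0.6% × 332/365 = £4,873.5781
November 29 – December 31, 2010: 33 days at 3.6% → £893,000 × 3.6% × 33/365 = £2,906.5315
Total = £7,780.1096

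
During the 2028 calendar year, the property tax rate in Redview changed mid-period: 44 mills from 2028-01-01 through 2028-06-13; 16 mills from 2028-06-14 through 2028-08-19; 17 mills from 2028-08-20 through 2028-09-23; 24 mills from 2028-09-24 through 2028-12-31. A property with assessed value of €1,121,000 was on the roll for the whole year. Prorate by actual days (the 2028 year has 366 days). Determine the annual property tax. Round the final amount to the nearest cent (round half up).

2028-01-01 to 2028-06-13: 165 days at 44 mills → €1,121,000 × 4.4% × 165/366 = €22,236.2295
2028-06-14 to 2028-08-19: 67 days at 16 mills → €1,121,000 × 1.6% × 67/366 = €3,283.3661
2028-08-20 to 2028-09-23: 35 days at 17 mills → €1,121,000 × 1.7% × 35/366 = €1,822.3907
2028-09-24 to 2028-12-31: 99 days at 24 mills → €1,121,000 × 2.4% × 99/366 = €7,277.3115
Total = €34,619.2978

€34,619.30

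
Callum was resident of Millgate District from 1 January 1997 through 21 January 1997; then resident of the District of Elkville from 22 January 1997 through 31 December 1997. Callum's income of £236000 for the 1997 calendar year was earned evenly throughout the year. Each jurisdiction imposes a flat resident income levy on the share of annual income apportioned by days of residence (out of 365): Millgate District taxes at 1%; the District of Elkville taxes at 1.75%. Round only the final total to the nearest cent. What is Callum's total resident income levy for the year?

£4028.16

Millgate District, 1 January – 21 January 1997: 21 days → £236000 × 1% × 21/365 = £135.7808
The District of Elkville, 22 January – 31 December 1997: 344 days → £236000 × 1.75% × 344/365 = £3892.3836
Total = £4028.1644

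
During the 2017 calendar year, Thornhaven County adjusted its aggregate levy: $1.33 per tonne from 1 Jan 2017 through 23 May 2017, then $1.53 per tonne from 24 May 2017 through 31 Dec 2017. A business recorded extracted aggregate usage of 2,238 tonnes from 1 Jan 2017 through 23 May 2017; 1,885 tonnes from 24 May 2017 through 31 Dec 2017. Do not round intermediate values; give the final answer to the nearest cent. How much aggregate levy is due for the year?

1 Jan – 23 May 2017: 2,238 tonnes at $1.33/tonne → $2,976.54
24 May – 31 Dec 2017: 1,885 tonnes at $1.53/tonne → $2,884.05

$5,860.59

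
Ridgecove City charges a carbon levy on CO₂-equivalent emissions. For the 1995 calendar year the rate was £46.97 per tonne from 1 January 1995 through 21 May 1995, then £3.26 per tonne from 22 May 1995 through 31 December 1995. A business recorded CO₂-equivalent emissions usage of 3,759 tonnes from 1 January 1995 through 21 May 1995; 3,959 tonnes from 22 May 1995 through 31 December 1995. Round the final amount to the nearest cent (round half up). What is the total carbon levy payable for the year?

£189,466.57

1 January – 21 May 1995: 3,759 tonnes at £46.97/tonne → £176,560.23
22 May – 31 December 1995: 3,959 tonnes at £3.26/tonne → £12,906.34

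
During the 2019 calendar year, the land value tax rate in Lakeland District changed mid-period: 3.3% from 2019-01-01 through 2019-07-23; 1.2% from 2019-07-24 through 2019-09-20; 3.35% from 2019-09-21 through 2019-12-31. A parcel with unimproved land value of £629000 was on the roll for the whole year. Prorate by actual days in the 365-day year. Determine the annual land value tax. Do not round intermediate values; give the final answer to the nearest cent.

2019-01-01 to 2019-07-23: 204 days at 3.3% → £629000 × 3.3% × 204/365 = £11601.1726
2019-07-24 to 2019-09-20: 59 days at 1.2% → £629000 × 1.2% × 59/365 = £1220.0877
2019-09-21 to 2019-12-31: 102 days at 3.35% → £629000 × 3.35% × 102/365 = £5888.4740
Total = £18709.7342

£18709.73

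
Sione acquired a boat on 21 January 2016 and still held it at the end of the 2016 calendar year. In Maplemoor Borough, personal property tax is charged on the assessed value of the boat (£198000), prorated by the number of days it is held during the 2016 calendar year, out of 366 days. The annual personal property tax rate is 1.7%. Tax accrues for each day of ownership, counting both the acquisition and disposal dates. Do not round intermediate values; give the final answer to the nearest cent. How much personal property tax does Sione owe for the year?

£3182.07

Days held (21 January – 31 December 2016): 346 out of 366
Tax = £198000 × 1.7% × 346/366 = £3182.0656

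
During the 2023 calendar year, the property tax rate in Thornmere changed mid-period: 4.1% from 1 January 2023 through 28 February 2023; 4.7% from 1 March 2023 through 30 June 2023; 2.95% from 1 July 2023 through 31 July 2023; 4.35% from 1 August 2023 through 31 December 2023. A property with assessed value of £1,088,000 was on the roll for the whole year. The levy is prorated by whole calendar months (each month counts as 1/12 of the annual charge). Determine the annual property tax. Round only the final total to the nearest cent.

1 January – 28 February 2023: 2 months at 4.1% → £1,088,000 × 4.1% × 2/12 = £7,434.6667
1 March – 30 June 2023: 4 months at 4.7% → £1,088,000 × 4.7% × 4/12 = £17,045.3333
1 July – 31 July 2023: 1 month at 2.95% → £1,088,000 × 2.95% × 1/12 = £2,674.6667
1 August – 31 December 2023: 5 months at 4.35% → £1,088,000 × 4.35% × 5/12 = £19,720.0000
Total = £46,874.6667

£46,874.67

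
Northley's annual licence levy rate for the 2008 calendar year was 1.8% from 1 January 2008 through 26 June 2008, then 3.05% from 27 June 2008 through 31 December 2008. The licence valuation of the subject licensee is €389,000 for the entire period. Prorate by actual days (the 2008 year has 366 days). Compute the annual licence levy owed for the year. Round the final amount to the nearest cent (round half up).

1 January – 26 June 2008: 178 days at 1.8% → €389,000 × 1.8% × 178/366 = €3,405.3443
27 June – 31 December 2008: 188 days at 3.05% → €389,000 × 3.05% × 188/366 = €6,094.3333
Total = €9,499.6776

€9,499.68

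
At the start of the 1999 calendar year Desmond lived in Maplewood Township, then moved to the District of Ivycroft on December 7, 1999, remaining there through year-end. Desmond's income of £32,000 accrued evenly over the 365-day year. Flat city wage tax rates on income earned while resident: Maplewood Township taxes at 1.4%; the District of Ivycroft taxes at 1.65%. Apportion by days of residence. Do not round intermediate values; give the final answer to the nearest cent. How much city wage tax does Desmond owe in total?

£453.48

Maplewood Township, January 1 – December 6, 1999: 340 days → £32,000 × 1.4% × 340/365 = £417.3151
The District of Ivycroft, December 7 – December 31, 1999: 25 days → £32,000 × 1.65% × 25/365 = £36.1644
Total = £453.4795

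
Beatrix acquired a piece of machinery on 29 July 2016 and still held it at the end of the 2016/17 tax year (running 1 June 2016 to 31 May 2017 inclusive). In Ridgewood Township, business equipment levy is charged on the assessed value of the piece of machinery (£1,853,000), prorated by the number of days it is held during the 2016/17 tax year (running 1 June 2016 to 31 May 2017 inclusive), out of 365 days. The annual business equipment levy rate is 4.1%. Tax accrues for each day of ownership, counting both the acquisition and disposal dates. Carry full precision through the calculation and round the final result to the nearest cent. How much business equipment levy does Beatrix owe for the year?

£63,900.58

Days held (29 July 2016 – 31 May 2017): 307 out of 365
Tax = £1,853,000 × 4.1% × 307/365 = £63,900.5781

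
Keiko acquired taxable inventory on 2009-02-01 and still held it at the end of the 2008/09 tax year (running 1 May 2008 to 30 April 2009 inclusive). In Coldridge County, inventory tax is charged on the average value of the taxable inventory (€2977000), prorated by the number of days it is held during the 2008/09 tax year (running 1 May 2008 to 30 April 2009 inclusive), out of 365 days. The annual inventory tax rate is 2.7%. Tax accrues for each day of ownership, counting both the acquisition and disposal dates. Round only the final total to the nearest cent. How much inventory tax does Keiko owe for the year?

€19599.26

Days held (2009-02-01 to 2009-04-30): 89 out of 365
Tax = €2977000 × 2.7% × 89/365 = €19599.2630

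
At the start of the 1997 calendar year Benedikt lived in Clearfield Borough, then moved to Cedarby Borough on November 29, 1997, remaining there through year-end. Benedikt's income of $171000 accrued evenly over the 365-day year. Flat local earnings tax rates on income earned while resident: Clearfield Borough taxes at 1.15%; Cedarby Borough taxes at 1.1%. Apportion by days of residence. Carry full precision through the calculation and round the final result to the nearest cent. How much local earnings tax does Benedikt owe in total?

$1958.77

Clearfield Borough, January 1 – November 28, 1997: 332 days → $171000 × 1.15% × 332/365 = $1788.7068
Cedarby Borough, November 29 – December 31, 1997: 33 days → $171000 × 1.1% × 33/365 = $170.0630
Total = $1958.7699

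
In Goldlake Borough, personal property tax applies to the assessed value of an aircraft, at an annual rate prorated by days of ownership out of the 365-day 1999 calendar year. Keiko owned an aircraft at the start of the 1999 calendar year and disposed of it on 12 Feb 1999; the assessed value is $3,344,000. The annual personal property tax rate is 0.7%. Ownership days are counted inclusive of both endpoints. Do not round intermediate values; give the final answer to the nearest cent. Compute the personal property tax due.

Days held (1 Jan – 12 Feb 1999): 43 out of 365
Tax = $3,344,000 × 0.7% × 43/365 = $2,757.6548

$2,757.65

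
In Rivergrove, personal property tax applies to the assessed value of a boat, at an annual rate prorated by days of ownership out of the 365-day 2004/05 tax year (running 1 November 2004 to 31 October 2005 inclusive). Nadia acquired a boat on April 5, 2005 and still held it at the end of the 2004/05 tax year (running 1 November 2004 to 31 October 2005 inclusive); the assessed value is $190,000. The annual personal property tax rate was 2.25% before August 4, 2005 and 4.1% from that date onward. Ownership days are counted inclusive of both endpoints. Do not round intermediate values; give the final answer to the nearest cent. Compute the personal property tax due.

April 5 – August 3, 2005: 121 days at 2.25% → $190,000 × 2.25% × 121/365 = $1,417.1918
August 4 – October 31, 2005: 89 days at 4.1% → $190,000 × 4.1% × 89/365 = $1,899.4795
Total = $3,316.6712

$3,316.67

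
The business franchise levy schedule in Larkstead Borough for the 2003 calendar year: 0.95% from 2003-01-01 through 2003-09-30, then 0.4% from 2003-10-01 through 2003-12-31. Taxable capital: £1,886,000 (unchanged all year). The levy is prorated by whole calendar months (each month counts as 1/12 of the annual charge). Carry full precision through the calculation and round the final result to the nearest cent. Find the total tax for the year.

£15,323.75

2003-01-01 to 2003-09-30: 9 months at 0.95% → £1,886,000 × 0.95% × 9/12 = £13,437.7500
2003-10-01 to 2003-12-31: 3 months at 0.4% → £1,886,000 × 0.4% × 3/12 = £1,886.0000
Total = £15,323.7500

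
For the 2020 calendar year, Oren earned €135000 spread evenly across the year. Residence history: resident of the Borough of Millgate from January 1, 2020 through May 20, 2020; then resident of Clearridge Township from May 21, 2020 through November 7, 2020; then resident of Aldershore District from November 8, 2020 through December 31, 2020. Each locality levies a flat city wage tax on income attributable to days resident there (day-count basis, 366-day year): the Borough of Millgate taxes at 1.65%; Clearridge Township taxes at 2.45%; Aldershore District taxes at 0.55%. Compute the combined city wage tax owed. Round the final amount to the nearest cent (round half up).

The Borough of Millgate, January 1 – May 20, 2020: 141 days → €135000 × 1.65% × 141/366 = €858.1352
Clearridge Township, May 21 – November 7, 2020: 171 days → €135000 × 2.45% × 171/366 = €1545.3074
Aldershore District, November 8 – December 31, 2020: 54 days → €135000 × 0.55% × 54/366 = €109.5492
Total = €2512.9918

€2512.99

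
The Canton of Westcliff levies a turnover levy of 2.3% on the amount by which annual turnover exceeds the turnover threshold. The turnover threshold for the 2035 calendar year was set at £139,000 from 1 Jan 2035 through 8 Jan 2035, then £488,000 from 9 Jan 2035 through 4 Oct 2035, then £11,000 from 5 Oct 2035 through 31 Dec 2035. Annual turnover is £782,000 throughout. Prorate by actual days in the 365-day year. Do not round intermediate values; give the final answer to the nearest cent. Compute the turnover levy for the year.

£9,583.00

1 Jan – 8 Jan 2035: 8 days, exemption £139,000 → (£782,000 − £139,000) × 2.3% × 8/365 = £324.1425
9 Jan – 4 Oct 2035: 269 days, exemption £488,000 → (£782,000 − £488,000) × 2.3% × 269/365 = £4,983.5014
5 Oct – 31 Dec 2035: 88 days, exemption £11,000 → (£782,000 − £11,000) × 2.3% × 88/365 = £4,275.3534
Total = £9,582.9973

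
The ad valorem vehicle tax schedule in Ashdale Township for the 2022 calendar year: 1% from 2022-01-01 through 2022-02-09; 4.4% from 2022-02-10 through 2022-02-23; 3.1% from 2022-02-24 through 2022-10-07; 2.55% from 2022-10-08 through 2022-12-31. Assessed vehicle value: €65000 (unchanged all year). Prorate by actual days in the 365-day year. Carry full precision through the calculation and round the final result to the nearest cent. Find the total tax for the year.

2022-01-01 to 2022-02-09: 40 days at 1% → €65000 × 1% × 40/365 = €71.2329
2022-02-10 to 2022-02-23: 14 days at 4.4% → €65000 × 4.4% × 14/365 = €109.6986
2022-02-24 to 2022-10-07: 226 days at 3.1% → €65000 × 3.1% × 226/365 = €1247.6438
2022-10-08 to 2022-12-31: 85 days at 2.55% → €65000 × 2.55% × 85/365 = €385.9932
Total = €1814.5685

€1814.57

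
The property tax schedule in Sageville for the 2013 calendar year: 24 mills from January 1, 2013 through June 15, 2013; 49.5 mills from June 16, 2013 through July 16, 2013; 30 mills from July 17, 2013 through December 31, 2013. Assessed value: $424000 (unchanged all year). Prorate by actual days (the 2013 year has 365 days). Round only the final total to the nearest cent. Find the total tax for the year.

January 1 – June 15, 2013: 166 days at 24 mills → $424000 × 2.4% × 166/365 = $4627.9890
June 16 – July 16, 2013: 31 days at 49.5 mills → $424000 × 4.95% × 31/365 = $1782.5425
July 17 – December 31, 2013: 168 days at 30 mills → $424000 × 3% × 168/365 = $5854.6849
Total = $12265.2164

$12265.22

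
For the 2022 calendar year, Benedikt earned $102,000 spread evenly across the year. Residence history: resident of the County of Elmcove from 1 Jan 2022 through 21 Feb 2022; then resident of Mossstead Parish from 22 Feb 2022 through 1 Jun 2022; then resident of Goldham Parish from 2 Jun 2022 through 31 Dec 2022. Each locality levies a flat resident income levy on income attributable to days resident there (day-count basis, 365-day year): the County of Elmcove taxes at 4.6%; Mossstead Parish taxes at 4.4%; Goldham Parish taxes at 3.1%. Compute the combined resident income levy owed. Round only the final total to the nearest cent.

$3,743.26

The County of Elmcove, 1 Jan – 21 Feb 2022: 52 days → $102,000 × 4.6% × 52/365 = $668.4493
Mossstead Parish, 22 Feb – 1 Jun 2022: 100 days → $102,000 × 4.4% × 100/365 = $1,229.5890
Goldham Parish, 2 Jun – 31 Dec 2022: 213 days → $102,000 × 3.1% × 213/365 = $1,845.2219
Total = $3,743.2603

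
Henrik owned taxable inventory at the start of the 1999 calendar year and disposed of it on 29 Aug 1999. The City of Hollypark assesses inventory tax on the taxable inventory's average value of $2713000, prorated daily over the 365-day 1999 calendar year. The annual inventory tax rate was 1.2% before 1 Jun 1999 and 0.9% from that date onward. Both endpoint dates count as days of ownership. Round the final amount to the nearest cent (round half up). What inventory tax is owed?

1 Jan – 31 May 1999: 151 days at 1.2% → $2713000 × 1.2% × 151/365 = $13468.3726
1 Jun – 29 Aug 1999: 90 days at 0.9% → $2713000 × 0.9% × 90/365 = $6020.6301
Total = $19489.0027

$19489.00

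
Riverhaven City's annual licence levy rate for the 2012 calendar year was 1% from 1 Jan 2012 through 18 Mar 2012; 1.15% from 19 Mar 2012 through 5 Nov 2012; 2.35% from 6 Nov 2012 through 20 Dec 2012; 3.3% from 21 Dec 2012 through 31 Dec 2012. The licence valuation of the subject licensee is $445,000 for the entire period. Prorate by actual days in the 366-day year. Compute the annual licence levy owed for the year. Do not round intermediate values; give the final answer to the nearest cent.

$5,919.35

1 Jan – 18 Mar 2012: 78 days at 1% → $445,000 × 1% × 78/366 = $948.3607
19 Mar – 5 Nov 2012: 232 days at 1.15% → $445,000 × 1.15% × 232/366 = $3,243.8798
6 Nov – 20 Dec 2012: 45 days at 2.35% → $445,000 × 2.35% × 45/366 = $1,285.7582
21 Dec – 31 Dec 2012: 11 days at 3.3% → $445,000 × 3.3% × 11/366 = $441.3525
Total = $5,919.3511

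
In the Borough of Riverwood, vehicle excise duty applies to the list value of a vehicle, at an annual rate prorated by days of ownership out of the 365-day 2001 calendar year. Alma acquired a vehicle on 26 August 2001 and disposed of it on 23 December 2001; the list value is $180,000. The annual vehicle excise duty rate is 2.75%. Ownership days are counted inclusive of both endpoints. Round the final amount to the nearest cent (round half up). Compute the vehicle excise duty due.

Days held (26 August – 23 December 2001): 120 out of 365
Tax = $180,000 × 2.75% × 120/365 = $1,627.3973

$1,627.40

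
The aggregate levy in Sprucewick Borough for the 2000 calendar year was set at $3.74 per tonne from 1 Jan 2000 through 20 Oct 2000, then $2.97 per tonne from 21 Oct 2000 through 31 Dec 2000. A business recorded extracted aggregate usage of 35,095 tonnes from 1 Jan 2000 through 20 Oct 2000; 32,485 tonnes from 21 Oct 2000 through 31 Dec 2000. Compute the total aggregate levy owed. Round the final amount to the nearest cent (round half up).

$227735.75

1 Jan – 20 Oct 2000: 35,095 tonnes at $3.74/tonne → $131255.30
21 Oct – 31 Dec 2000: 32,485 tonnes at $2.97/tonne → $96480.45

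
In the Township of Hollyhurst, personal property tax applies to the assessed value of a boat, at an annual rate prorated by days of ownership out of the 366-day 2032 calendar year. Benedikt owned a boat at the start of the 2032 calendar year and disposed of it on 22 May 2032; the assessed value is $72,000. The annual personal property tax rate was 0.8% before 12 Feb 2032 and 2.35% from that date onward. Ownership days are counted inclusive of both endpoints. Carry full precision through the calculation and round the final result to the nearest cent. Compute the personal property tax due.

1 Jan – 11 Feb 2032: 42 days at 0.8% → $72,000 × 0.8% × 42/366 = $66.0984
12 Feb – 22 May 2032: 101 days at 2.35% → $72,000 × 2.35% × 101/366 = $466.9180
Total = $533.0164

$533.02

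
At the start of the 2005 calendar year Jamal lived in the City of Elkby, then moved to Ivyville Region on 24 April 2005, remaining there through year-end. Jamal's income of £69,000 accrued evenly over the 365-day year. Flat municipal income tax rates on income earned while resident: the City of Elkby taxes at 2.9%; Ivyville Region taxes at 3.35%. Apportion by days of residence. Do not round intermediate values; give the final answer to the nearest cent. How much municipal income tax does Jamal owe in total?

£2,215.37

The City of Elkby, 1 January – 23 April 2005: 113 days → £69,000 × 2.9% × 113/365 = £619.4877
Ivyville Region, 24 April – 31 December 2005: 252 days → £69,000 × 3.35% × 252/365 = £1,595.8849
Total = £2,215.3726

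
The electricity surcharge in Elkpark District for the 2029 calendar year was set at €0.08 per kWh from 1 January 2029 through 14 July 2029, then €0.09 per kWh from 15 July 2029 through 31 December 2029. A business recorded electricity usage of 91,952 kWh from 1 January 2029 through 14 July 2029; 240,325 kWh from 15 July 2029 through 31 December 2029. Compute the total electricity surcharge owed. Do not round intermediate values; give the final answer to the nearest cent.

1 January – 14 July 2029: 91,952 kWh at €0.08/kWh → €7356.16
15 July – 31 December 2029: 240,325 kWh at €0.09/kWh → €21629.25

€28985.41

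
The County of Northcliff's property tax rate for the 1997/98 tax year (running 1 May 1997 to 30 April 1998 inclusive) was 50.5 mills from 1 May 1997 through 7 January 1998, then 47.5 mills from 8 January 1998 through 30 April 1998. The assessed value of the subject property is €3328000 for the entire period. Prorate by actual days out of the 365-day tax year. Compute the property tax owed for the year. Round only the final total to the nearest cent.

1 May 1997 – 7 January 1998: 252 days at 50.5 mills → €3328000 × 5.05% × 252/365 = €116033.2274
8 January – 30 April 1998: 113 days at 47.5 mills → €3328000 × 4.75% × 113/365 = €48939.8356
Total = €164973.0630

€164973.06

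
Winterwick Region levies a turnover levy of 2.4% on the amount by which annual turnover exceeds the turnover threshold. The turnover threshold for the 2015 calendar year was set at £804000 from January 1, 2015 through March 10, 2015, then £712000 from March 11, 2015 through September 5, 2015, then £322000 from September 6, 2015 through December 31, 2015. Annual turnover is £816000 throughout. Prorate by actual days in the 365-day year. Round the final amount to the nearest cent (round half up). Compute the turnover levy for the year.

January 1 – March 10, 2015: 69 days, exemption £804000 → (£816000 − £804000) × 2.4% × 69/365 = £54.4438
March 11 – September 5, 2015: 179 days, exemption £712000 → (£816000 − £712000) × 2.4% × 179/365 = £1224.0658
September 6 – December 31, 2015: 117 days, exemption £322000 → (£816000 − £322000) × 2.4% × 117/365 = £3800.4164
Total = £5078.9260

£5078.93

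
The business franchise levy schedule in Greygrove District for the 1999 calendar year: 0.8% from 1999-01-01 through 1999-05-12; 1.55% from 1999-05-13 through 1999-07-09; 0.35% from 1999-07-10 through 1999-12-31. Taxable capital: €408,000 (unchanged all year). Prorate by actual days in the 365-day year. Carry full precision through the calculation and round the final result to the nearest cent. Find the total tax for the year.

€2,869.97

1999-01-01 to 1999-05-12: 132 days at 0.8% → €408,000 × 0.8% × 132/365 = €1,180.4055
1999-05-13 to 1999-07-09: 58 days at 1.55% → €408,000 × 1.55% × 58/365 = €1,004.9096
1999-07-10 to 1999-12-31: 175 days at 0.35% → €408,000 × 0.35% × 175/365 = €684.6575
Total = €2,869.9726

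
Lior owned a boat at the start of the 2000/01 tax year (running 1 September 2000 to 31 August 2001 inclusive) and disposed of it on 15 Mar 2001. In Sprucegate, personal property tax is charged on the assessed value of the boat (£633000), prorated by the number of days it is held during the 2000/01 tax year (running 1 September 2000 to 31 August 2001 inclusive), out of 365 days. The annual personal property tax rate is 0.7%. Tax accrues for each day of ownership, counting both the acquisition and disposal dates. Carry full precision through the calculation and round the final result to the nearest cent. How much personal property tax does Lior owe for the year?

Days held (1 Sep 2000 – 15 Mar 2001): 196 out of 365
Tax = £633000 × 0.7% × 196/365 = £2379.3863

£2379.39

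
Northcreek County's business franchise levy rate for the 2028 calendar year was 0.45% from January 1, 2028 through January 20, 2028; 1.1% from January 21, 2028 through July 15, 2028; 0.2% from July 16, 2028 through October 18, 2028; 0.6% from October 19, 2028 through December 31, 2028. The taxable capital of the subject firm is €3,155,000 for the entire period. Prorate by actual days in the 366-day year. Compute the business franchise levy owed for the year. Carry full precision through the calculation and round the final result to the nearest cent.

January 1 – January 20, 2028: 20 days at 0.45% → €3,155,000 × 0.45% × 20/366 = €775.8197
January 21 – July 15, 2028: 177 days at 1.1% → €3,155,000 × 1.1% × 177/366 = €16,783.5656
July 16 – October 18, 2028: 95 days at 0.2% → €3,155,000 × 0.2% × 95/366 = €1,637.8415
October 19 – December 31, 2028: 74 days at 0.6% → €3,155,000 × 0.6% × 74/366 = €3,827.3770
Total = €23,024.6038

€23,024.60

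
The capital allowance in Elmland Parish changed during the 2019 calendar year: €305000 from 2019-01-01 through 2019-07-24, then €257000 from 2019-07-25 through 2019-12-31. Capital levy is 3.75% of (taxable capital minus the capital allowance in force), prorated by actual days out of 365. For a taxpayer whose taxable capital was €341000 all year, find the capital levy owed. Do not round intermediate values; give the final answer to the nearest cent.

2019-01-01 to 2019-07-24: 205 days, exemption €305000 → (€341000 − €305000) × 3.75% × 205/365 = €758.2192
2019-07-25 to 2019-12-31: 160 days, exemption €257000 → (€341000 − €257000) × 3.75% × 160/365 = €1380.8219
Total = €2139.0411

€2139.04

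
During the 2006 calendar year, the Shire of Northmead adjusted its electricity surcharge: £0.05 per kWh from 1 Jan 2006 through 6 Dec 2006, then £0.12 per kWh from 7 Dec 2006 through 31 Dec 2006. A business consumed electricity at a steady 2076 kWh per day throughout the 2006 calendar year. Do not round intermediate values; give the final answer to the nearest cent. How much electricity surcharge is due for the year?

1 Jan – 6 Dec 2006: 340 days × 2076 kWh/day = 705,840 kWh at £0.05/kWh → £35292.00
7 Dec – 31 Dec 2006: 25 days × 2076 kWh/day = 51,900 kWh at £0.12/kWh → £6228.00

£41520.00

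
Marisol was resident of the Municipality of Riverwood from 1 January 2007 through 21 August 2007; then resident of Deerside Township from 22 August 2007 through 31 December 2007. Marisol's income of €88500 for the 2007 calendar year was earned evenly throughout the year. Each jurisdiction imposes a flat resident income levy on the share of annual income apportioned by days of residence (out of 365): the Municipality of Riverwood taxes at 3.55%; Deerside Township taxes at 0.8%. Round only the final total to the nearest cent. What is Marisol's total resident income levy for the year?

The Municipality of Riverwood, 1 January – 21 August 2007: 233 days → €88500 × 3.55% × 233/365 = €2005.5555
Deerside Township, 22 August – 31 December 2007: 132 days → €88500 × 0.8% × 132/365 = €256.0438
Total = €2261.5993

€2261.60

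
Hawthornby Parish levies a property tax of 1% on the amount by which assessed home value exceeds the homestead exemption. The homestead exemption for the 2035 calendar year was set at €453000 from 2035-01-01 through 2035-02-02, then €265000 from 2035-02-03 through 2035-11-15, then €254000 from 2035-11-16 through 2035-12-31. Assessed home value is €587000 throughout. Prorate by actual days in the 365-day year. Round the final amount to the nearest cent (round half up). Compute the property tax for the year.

2035-01-01 to 2035-02-02: 33 days, exemption €453000 → (€587000 − €453000) × 1% × 33/365 = €121.1507
2035-02-03 to 2035-11-15: 286 days, exemption €265000 → (€587000 − €265000) × 1% × 286/365 = €2523.0685
2035-11-16 to 2035-12-31: 46 days, exemption €254000 → (€587000 − €254000) × 1% × 46/365 = €419.6712
Total = €3063.8904

€3063.89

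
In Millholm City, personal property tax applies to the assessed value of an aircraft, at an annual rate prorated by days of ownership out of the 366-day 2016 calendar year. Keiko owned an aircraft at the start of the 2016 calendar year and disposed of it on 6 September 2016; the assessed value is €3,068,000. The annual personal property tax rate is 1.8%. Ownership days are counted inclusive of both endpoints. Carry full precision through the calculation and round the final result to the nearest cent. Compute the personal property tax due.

€37,721.31

Days held (1 January – 6 September 2016): 250 out of 366
Tax = €3,068,000 × 1.8% × 250/366 = €37,721.3115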